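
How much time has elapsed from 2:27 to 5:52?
From 2:27 to 5:52:
(5 x 60 + 52) - (2 x 60 + 27) = 352 - 147 = 205 minutes
= 3 hours and 25 minutes

Final answer: 3 hours and 25 minutes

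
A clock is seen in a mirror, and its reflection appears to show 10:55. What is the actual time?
Reflection across the vertical (12-6) axis maps a hand at angle A degrees to (360 - A) degrees, which sends a reading of T minutes past 12:00 to (720 - T) minutes past 12:00.
Mirror reads 10:55 = 655 minutes past 12:00.
Actual time: (720 - 655) mod 720 = 65 minutes = 1:05.

Final answer: 1:05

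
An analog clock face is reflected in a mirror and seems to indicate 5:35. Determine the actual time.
Reflection across the vertical (12-6) axis maps a hand at angle A degrees to (360 - A) degrees, which sends a reading of T minutes past 12:00 to (720 - T) minutes past 12:00.
Mirror reads 5:35 = 335 minutes past 12:00.
Actual time: (720 - 335) mod 720 = 385 minutes = 6:25.

Final answer: 6:25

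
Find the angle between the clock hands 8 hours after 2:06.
First find the time 8 hours after 2:06.
Total minutes: 2 x 60 + 6 + 8 x 60 + 0 = 606.
606 mod 720 = 606 minutes = 10:06.
Now compute the angle at 10:06:
Hour hand: 10 x 30 + 6 x 0.5 = 303 degrees
Minute hand: 6 x 6 = 36 degrees
Difference: |303 - 36| = 267 degrees
Smaller angle: 360 - 267 = 93 degrees

Final answer: 93 degrees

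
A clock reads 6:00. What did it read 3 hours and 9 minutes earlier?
Starting time: 6:00 = 360 total minutes past 12:00
Subtracting: 3 hours and 9 minutes = 189 minutes
360 - 189 = 171 minutes
= 2 hours and 51 minutes past 12:00 = 2:51

Final answer: 2:51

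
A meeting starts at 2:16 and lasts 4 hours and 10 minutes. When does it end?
Starting time: 2:16
Adding 10 minutes to 16 minutes: 16 + 10 = 26 minutes
Adding 4 hours: 2 + 4 = 6
Final time: 6:26

Final answer: 6:26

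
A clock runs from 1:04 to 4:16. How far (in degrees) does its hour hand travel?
The hour hand moves 0.5 degrees per minute.
Time elapsed: 4:16 - 1:04 = 192 minutes
Angular displacement: 192 x 0.5 = 96 degrees

Final answer: 96 degrees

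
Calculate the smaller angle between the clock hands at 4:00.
Hour hand position: 4 x 30 + 0 x 0.5 = 120 degrees
Minute hand position: 0 x 6 = 0 degrees
Difference: |120 - 0| = 120 degrees
The angle between the hands is 120 degrees

Final answer: 120 degrees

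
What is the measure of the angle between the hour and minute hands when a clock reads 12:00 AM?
Hour hand position: 0 x 30 + 0 x 0.5 = 0 degrees
Minute hand position: 0 x 6 = 0 degrees
Difference: |0 - 0| = 0 degrees
The angle between the hands is 0 degrees

Final answer: 0 degrees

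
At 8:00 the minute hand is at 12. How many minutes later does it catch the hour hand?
The minute hand gains 5.5 degrees per minute on the hour hand.
At 8:00, the hour hand is at 240 degrees and the minute hand is at 0 degrees.
The gap is 240 degrees. Time to close: 240/5.5 = 60 x 8/11 = 43.64 minutes.
The hands overlap at 43.64 minutes past 8:00.

Final answer: 43.64 minutes past 8:00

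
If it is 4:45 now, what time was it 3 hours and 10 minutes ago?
Starting time: 4:45 = 285 total minutes past 12:00
Subtracting: 3 hours and 10 minutes = 190 minutes
285 - 190 = 95 minutes
= 1 hour and 35 minutes past 12:00 = 1:35

Final answer: 1:35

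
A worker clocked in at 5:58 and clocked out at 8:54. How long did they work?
From 5:58 to 8:54:
(8 x 60 + 54) - (5 x 60 + 58) = 534 - 358 = 176 minutes
= 2 hours and 56 minutes

Final answer: 2 hours and 56 minutes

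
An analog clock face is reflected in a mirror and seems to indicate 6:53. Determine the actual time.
Reflection across the vertical (12-6) axis maps a hand at angle A degrees to (360 - A) degrees, which sends a reading of T minutes past 12:00 to (720 - T) minutes past 12:00.
Mirror reads 6:53 = 413 minutes past 12:00.
Actual time: (720 - 413) mod 720 = 307 minutes = 5:07.

Final answer: 5:07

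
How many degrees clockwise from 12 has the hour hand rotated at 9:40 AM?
The hour hand moves 30 degrees per hour and 0.5 degrees per minute.
At 9:40: (9) x 30 + 40 x 0.5 = 270 + 20 = 290 degrees

Final answer: 290 degrees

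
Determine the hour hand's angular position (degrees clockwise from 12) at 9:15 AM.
The hour hand moves 30 degrees per hour and 0.5 degrees per minute.
At 9:15: (9) x 30 + 15 x 0.5 = 270 + 7.5 = 277.5 degrees

Final answer: 277.5 degrees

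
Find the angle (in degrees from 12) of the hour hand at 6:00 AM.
The hour hand moves 30 degrees per hour and 0.5 degrees per minute.
At 6:00: (6) x 30 + 0 x 0.5 = 180 + 0 = 180 degrees

Final answer: 180 degrees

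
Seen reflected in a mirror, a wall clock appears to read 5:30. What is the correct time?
Reflection across the vertical (12-6) axis maps a hand at angle A degrees to (360 - A) degrees, which sends a reading of T minutes past 12:00 to (720 - T) minutes past 12:00.
Mirror reads 5:30 = 330 minutes past 12:00.
Actual time: (720 - 330) mod 720 = 390 minutes = 6:30.

Final answer: 6:30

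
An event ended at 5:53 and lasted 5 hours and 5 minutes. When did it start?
Starting time: 5:53 = 353 total minutes past 12:00
Subtracting: 5 hours and 5 minutes = 305 minutes
353 - 305 = 48 minutes
= 48 minutes past 12:00 = 12:48

Final answer: 12:48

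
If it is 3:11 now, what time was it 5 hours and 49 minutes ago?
Starting time: 3:11 = 191 total minutes past 12:00
Subtracting: 5 hours and 49 minutes = 349 minutes
191 - 349 = -158 (negative, add 12 hours = 720) = 562 minutes
= 9 hours and 22 minutes past 12:00 = 9:22

Final answer: 9:22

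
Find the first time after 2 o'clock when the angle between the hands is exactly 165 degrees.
At t minutes past 2:00, the hour hand is at 30 x 2 + 0.5t degrees and the minute hand is at 6t degrees.
The smaller angle between them is 165 degrees when |30H - 5.5t| = 165 or |30H - 5.5t| = 195.
With H = 2, solve 30 x 2 - 5.5t = +/- target for each target:
  t = (30 x 2 - 165) / 5.5 = -19.09 (outside (0, 60))
  t = (30 x 2 + 165) / 5.5 = 40.91
  t = (30 x 2 - 195) / 5.5 = -24.55 (outside (0, 60))
  t = (30 x 2 + 195) / 5.5 = 46.36
Valid solutions in (0, 60): {40.91, 46.36} minutes.
The first occurrence is t = 40.91 minutes.
The hands form a 165-degree angle at 40.91 minutes past 2:00.

Final answer: 40.91 minutes past 2:00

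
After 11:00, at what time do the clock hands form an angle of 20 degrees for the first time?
At t minutes past 11:00, the hour hand is at 30 x 11 + 0.5t degrees and the minute hand is at 6t degrees.
The smaller angle between them is 20 degrees when |30H - 5.5t| = 20 or |30H - 5.5t| = 340.
With H = 11, solve 30 x 11 - 5.5t = +/- target for each target:
  t = (30 x 11 - 20) / 5.5 = 56.36
  t = (30 x 11 + 20) / 5.5 = 63.64 (outside (0, 60))
  t = (30 x 11 - 340) / 5.5 = -1.82 (outside (0, 60))
  t = (30 x 11 + 340) / 5.5 = 121.82 (outside (0, 60))
Valid solutions in (0, 60): {56.36} minutes.
The first occurrence is t = 56.36 minutes.
The hands form a 20-degree angle at 56.36 minutes past 11:00.

Final answer: 56.36 minutes past 11:00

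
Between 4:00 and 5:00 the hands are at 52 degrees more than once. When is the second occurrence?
At t minutes past 4:00, the hour hand is at 30 x 4 + 0.5t degrees and the minute hand is at 6t degrees.
The smaller angle between them is 52 degrees when |30H - 5.5t| = 52 or |30H - 5.5t| = 308.
With H = 4, solve 30 x 4 - 5.5t = +/- target for each target:
  t = (30 x 4 - 52) / 5.5 = 12.36
  t = (30 x 4 + 52) / 5.5 = 31.27
  t = (30 x 4 - 308) / 5.5 = -34.18 (outside (0, 60))
  t = (30 x 4 + 308) / 5.5 = 77.82 (outside (0, 60))
Valid solutions in (0, 60): {12.36, 31.27} minutes.
The second occurrence is t = 31.27 minutes.
The hands form a 52-degree angle at 31.27 minutes past 4:00.

Final answer: 31.27 minutes past 4:00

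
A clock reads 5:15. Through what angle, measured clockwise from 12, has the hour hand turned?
The hour hand moves 30 degrees per hour and 0.5 degrees per minute.
At 5:15: (5) x 30 + 15 x 0.5 = 150 + 7.5 = 157.5 degrees

Final answer: 157.5 degrees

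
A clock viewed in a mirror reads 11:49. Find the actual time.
Reflection across the vertical (12-6) axis maps a hand at angle A degrees to (360 - A) degrees, which sends a reading of T minutes past 12:00 to (720 - T) minutes past 12:00.
Mirror reads 11:49 = 709 minutes past 12:00.
Actual time: (720 - 709) mod 720 = 11 minutes = 12:11.

Final answer: 12:11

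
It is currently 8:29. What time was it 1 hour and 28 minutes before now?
Starting time: 8:29 = 509 total minutes past 12:00
Subtracting: 1 hour and 28 minutes = 88 minutes
509 - 88 = 421 minutes
= 7 hours and 1 minute past 12:00 = 7:01

Final answer: 7:01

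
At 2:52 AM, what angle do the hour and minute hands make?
Hour hand position: 2 x 30 + 52 x 0.5 = 86 degrees
Minute hand position: 52 x 6 = 312 degrees
Difference: |86 - 312| = 226 degrees
Since 226 > 180, the smaller angle is 360 - 226 = 134 degrees

Final answer: 134 degrees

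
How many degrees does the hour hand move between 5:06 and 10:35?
The hour hand moves 0.5 degrees per minute.
Time elapsed: 10:35 - 5:06 = 329 minutes
Angular displacement: 329 x 0.5 = 164.5 degrees

Final answer: 164.5 degrees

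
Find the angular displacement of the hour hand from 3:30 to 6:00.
The hour hand moves 0.5 degrees per minute.
Time elapsed: 6:00 - 3:30 = 150 minutes
Angular displacement: 150 x 0.5 = 75 degrees

Final answer: 75 degrees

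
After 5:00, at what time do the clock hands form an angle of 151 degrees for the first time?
At t minutes past 5:00, the hour hand is at 30 x 5 + 0.5t degrees and the minute hand is at 6t degrees.
The smaller angle between them is 151 degrees when |30H - 5.5t| = 151 or |30H - 5.5t| = 209.
With H = 5, solve 30 x 5 - 5.5t = +/- target for each target:
  t = (30 x 5 - 151) / 5.5 = -0.18 (outside (0, 60))
  t = (30 x 5 + 151) / 5.5 = 54.73
  t = (30 x 5 - 209) / 5.5 = -10.73 (outside (0, 60))
  t = (30 x 5 + 209) / 5.5 = 65.27 (outside (0, 60))
Valid solutions in (0, 60): {54.73} minutes.
The first occurrence is t = 54.73 minutes.
The hands form a 151-degree angle at 54.73 minutes past 5:00.

Final answer: 54.73 minutes past 5:00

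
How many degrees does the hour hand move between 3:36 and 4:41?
The hour hand moves 0.5 degrees per minute.
Time elapsed: 4:41 - 3:36 = 65 minutes
Angular displacement: 65 x 0.5 = 32.5 degrees

Final answer: 32.5 degrees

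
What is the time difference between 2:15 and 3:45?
From 2:15 to 3:45:
(3 x 60 + 45) - (2 x 60 + 15) = 225 - 135 = 90 minutes
= 1 hour and 30 minutes

Final answer: 1 hour and 30 minutes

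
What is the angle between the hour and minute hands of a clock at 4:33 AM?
Hour hand position: 4 x 30 + 33 x 0.5 = 136.5 degrees
Minute hand position: 33 x 6 = 198 degrees
Difference: |136.5 - 198| = 61.5 degrees
The angle between the hands is 61.5 degrees

Final answer: 61.5 degrees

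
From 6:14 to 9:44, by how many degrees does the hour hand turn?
The hour hand moves 0.5 degrees per minute.
Time elapsed: 9:44 - 6:14 = 210 minutes
Angular displacement: 210 x 0.5 = 105 degrees

Final answer: 105 degrees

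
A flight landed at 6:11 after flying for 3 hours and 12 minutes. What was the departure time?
Starting time: 6:11 = 371 total minutes past 12:00
Subtracting: 3 hours and 12 minutes = 192 minutes
371 - 192 = 179 minutes
= 2 hours and 59 minutes past 12:00 = 2:59

Final answer: 2:59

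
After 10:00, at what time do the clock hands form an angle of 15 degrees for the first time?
At t minutes past 10:00, the hour hand is at 30 x 10 + 0.5t degrees and the minute hand is at 6t degrees.
The smaller angle between them is 15 degrees when |30H - 5.5t| = 15 or |30H - 5.5t| = 345.
With H = 10, solve 30 x 10 - 5.5t = +/- target for each target:
  t = (30 x 10 - 15) / 5.5 = 51.82
  t = (30 x 10 + 15) / 5.5 = 57.27
  t = (30 x 10 - 345) / 5.5 = -8.18 (outside (0, 60))
  t = (30 x 10 + 345) / 5.5 = 117.27 (outside (0, 60))
Valid solutions in (0, 60): {51.82, 57.27} minutes.
The first occurrence is t = 51.82 minutes.
The hands form a 15-degree angle at 51.82 minutes past 10:00.

Final answer: 51.82 minutes past 10:00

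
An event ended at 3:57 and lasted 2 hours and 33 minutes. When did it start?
Starting time: 3:57 = 237 total minutes past 12:00
Subtracting: 2 hours and 33 minutes = 153 minutes
237 - 153 = 84 minutes
= 1 hour and 24 minutes past 12:00 = 1:24

Final answer: 1:24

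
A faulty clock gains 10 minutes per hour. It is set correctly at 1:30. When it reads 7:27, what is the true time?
For every 60 true minutes, the faulty clock advances 70 minutes, so 1 faulty-clock minute corresponds to 60/70 true minutes.
From 1:30 to 7:27 on the faulty dial is 357 minutes.
True elapsed: 357 x 60/70 = 306 minutes = 5 hours and 6 minutes.
True time: 1:30 + 5 hours and 6 minutes = 6:36.

Final answer: 6:36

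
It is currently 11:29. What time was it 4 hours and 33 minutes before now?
Starting time: 11:29 = 689 total minutes past 12:00
Subtracting: 4 hours and 33 minutes = 273 minutes
689 - 273 = 416 minutes
= 6 hours and 56 minutes past 12:00 = 6:56

Final answer: 6:56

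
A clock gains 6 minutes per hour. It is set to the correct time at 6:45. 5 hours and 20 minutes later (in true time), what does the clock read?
For every 60 true minutes, the faulty clock advances 60 + 6 = 66 minutes.
True elapsed: 5 hours and 20 minutes = 320 minutes.
Faulty clock advances: 320 x 66/60 = 352 minutes (drift: 32 minutes ahead).
Shown time: 6:45 + 352 minutes = 12:37.

Final answer: 12:37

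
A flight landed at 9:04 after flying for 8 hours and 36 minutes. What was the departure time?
Starting time: 9:04 = 544 total minutes past 12:00
Subtracting: 8 hours and 36 minutes = 516 minutes
544 - 516 = 28 minutes
= 28 minutes past 12:00 = 12:28

Final answer: 12:28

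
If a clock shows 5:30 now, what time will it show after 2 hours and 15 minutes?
Starting time: 5:30
Adding 15 minutes to 30 minutes: 30 + 15 = 45 minutes
Adding 2 hours: 5 + 2 = 7
Final time: 7:45

Final answer: 7:45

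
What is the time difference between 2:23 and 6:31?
From 2:23 to 6:31:
(6 x 60 + 31) - (2 x 60 + 23) = 391 - 143 = 248 minutes
= 4 hours and 8 minutes

Final answer: 4 hours and 8 minutes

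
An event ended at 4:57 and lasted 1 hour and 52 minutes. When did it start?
Starting time: 4:57 = 297 total minutes past 12:00
Subtracting: 1 hour and 52 minutes = 112 minutes
297 - 112 = 185 minutes
= 3 hours and 5 minutes past 12:00 = 3:05

Final answer: 3:05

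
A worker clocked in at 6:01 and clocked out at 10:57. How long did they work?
From 6:01 to 10:57:
(10 x 60 + 57) - (6 x 60 + 1) = 657 - 361 = 296 minutes
= 4 hours and 56 minutes

Final answer: 4 hours and 56 minutes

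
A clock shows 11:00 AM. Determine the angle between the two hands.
Hour hand position: 11 x 30 + 0 x 0.5 = 330 degrees
Minute hand position: 0 x 6 = 0 degrees
Difference: |330 - 0| = 330 degrees
Since 330 > 180, the smaller angle is 360 - 330 = 30 degrees

Final answer: 30 degrees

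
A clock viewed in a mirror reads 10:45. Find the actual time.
Reflection across the vertical (12-6) axis maps a hand at angle A degrees to (360 - A) degrees, which sends a reading of T minutes past 12:00 to (720 - T) minutes past 12:00.
Mirror reads 10:45 = 645 minutes past 12:00.
Actual time: (720 - 645) mod 720 = 75 minutes = 1:15.

Final answer: 1:15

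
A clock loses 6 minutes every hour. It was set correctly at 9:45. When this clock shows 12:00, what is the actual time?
For every 60 true minutes, the faulty clock advances 54 minutes, so 1 faulty-clock minute corresponds to 60/54 true minutes.
From 9:45 to 12:00 on the faulty dial is 135 minutes.
True elapsed: 135 x 60/54 = 150 minutes = 2 hours and 30 minutes.
True time: 9:45 + 2 hours and 30 minutes = 12:15.

Final answer: 12:15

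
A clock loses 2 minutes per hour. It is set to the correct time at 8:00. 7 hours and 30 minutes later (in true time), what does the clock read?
For every 60 true minutes, the faulty clock advances 60 - 2 = 58 minutes.
True elapsed: 7 hours and 30 minutes = 450 minutes.
Faulty clock advances: 450 x 58/60 = 435 minutes (drift: 15 minutes behind).
Shown time: 8:00 + 435 minutes = 3:15.

Final answer: 3:15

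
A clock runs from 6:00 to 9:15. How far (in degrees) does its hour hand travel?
The hour hand moves 0.5 degrees per minute.
Time elapsed: 9:15 - 6:00 = 195 minutes
Angular displacement: 195 x 0.5 = 97.5 degrees

Final answer: 97.5 degrees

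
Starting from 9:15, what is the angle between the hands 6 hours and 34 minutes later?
First find the time 6 hours and 34 minutes after 9:15.
Total minutes: 9 x 60 + 15 + 6 x 60 + 34 = 949.
949 mod 720 = 229 minutes = 3:49.
Now compute the angle at 3:49:
Hour hand: 3 x 30 + 49 x 0.5 = 114.5 degrees
Minute hand: 49 x 6 = 294 degrees
Difference: |114.5 - 294| = 179.5 degrees
The angle is 179.5 degrees

Final answer: 179.5 degrees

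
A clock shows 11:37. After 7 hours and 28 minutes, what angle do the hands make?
First find the time 7 hours and 28 minutes after 11:37.
Total minutes: 11 x 60 + 37 + 7 x 60 + 28 = 1145.
1145 mod 720 = 425 minutes = 7:05.
Now compute the angle at 7:05:
Hour hand: 7 x 30 + 5 x 0.5 = 212.5 degrees
Minute hand: 5 x 6 = 30 degrees
Difference: |212.5 - 30| = 182.5 degrees
Smaller angle: 360 - 182.5 = 177.5 degrees

Final answer: 177.5 degrees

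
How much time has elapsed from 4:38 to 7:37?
From 4:38 to 7:37:
(7 x 60 + 37) - (4 x 60 + 38) = 457 - 278 = 179 minutes
= 2 hours and 59 minutes

Final answer: 2 hours and 59 minutes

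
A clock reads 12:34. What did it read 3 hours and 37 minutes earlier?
Starting time: 12:34 = 34 total minutes past 12:00
Subtracting: 3 hours and 37 minutes = 217 minutes
34 - 217 = -183 (negative, add 12 hours = 720) = 537 minutes
= 8 hours and 57 minutes past 12:00 = 8:57

Final answer: 8:57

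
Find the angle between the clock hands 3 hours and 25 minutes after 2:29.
First find the time 3 hours and 25 minutes after 2:29.
Total minutes: 2 x 60 + 29 + 3 x 60 + 25 = 354.
354 mod 720 = 354 minutes = 5:54.
Now compute the angle at 5:54:
Hour hand: 5 x 30 + 54 x 0.5 = 177 degrees
Minute hand: 54 x 6 = 324 degrees
Difference: |177 - 324| = 147 degrees
The angle is 147 degrees

Final answer: 147 degrees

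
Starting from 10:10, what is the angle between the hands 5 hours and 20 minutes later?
First find the time 5 hours and 20 minutes after 10:10.
Total minutes: 10 x 60 + 10 + 5 x 60 + 20 = 930.
930 mod 720 = 210 minutes = 3:30.
Now compute the angle at 3:30:
Hour hand: 3 x 30 + 30 x 0.5 = 105 degrees
Minute hand: 30 x 6 = 180 degrees
Difference: |105 - 180| = 75 degrees
The angle is 75 degrees

Final answer: 75 degrees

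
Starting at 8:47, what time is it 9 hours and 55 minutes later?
Starting time: 8:47
Adding 55 minutes to 47 minutes: 47 + 55 = 102 minutes = 1 hour and 42 minutes
Adding 9 hours: 8 + 9 + 1 (carry) = 18 - 12 = 6
Final time: 6:42

Final answer: 6:42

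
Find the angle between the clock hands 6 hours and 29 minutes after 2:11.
First find the time 6 hours and 29 minutes after 2:11.
Total minutes: 2 x 60 + 11 + 6 x 60 + 29 = 520.
520 mod 720 = 520 minutes = 8:40.
Now compute the angle at 8:40:
Hour hand: 8 x 30 + 40 x 0.5 = 260 degrees
Minute hand: 40 x 6 = 240 degrees
Difference: |260 - 240| = 20 degrees
The angle is 20 degrees

Final answer: 20 degrees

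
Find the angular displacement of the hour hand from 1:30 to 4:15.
The hour hand moves 0.5 degrees per minute.
Time elapsed: 4:15 - 1:30 = 165 minutes
Angular displacement: 165 x 0.5 = 82.5 degrees

Final answer: 82.5 degrees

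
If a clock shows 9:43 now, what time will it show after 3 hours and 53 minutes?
Starting time: 9:43
Adding 53 minutes to 43 minutes: 43 + 53 = 96 minutes = 1 hour and 36 minutes
Adding 3 hours: 9 + 3 + 1 (carry) = 13 - 12 = 1
Final time: 1:36

Final answer: 1:36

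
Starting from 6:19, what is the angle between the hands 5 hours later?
First find the time 5 hours after 6:19.
Total minutes: 6 x 60 + 19 + 5 x 60 + 0 = 679.
679 mod 720 = 679 minutes = 11:19.
Now compute the angle at 11:19:
Hour hand: 11 x 30 + 19 x 0.5 = 339.5 degrees
Minute hand: 19 x 6 = 114 degrees
Difference: |339.5 - 114| = 225.5 degrees
Smaller angle: 360 - 225.5 = 134.5 degrees

Final answer: 134.5 degrees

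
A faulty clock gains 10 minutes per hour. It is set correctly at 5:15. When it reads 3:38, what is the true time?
For every 60 true minutes, the faulty clock advances 70 minutes, so 1 faulty-clock minute corresponds to 60/70 true minutes.
From 5:15 to 3:38 on the faulty dial is 623 minutes.
True elapsed: 623 x 60/70 = 534 minutes = 8 hours and 54 minutes.
True time: 5:15 + 8 hours and 54 minutes = 2:09.

Final answer: 2:09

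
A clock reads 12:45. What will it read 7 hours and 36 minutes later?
Starting time: 12:45
Adding 36 minutes to 45 minutes: 45 + 36 = 81 minutes = 1 hour and 21 minutes
Adding 7 hours: 12 + 7 + 1 (carry) = 20 - 12 = 8
Final time: 8:21

Final answer: 8:21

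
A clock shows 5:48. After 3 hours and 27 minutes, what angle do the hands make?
First find the time 3 hours and 27 minutes after 5:48.
Total minutes: 5 x 60 + 48 + 3 x 60 + 27 = 555.
555 mod 720 = 555 minutes = 9:15.
Now compute the angle at 9:15:
Hour hand: 9 x 30 + 15 x 0.5 = 277.5 degrees
Minute hand: 15 x 6 = 90 degrees
Difference: |277.5 - 90| = 187.5 degrees
Smaller angle: 360 - 187.5 = 172.5 degrees

Final answer: 172.5 degrees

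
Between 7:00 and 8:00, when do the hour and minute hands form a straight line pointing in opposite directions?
For hands to be 180 degrees apart: |30H - 5.5t| = 180
With H = 7: t = (30 x 7 + 180)/5.5 = 70.91 or t = (30 x 7 - 180)/5.5 = 5.45
First valid solution (0 < t < 60): t = 5.45 minutes
The hands are opposite at 5.45 minutes past 7:00.

Final answer: 5.45 minutes past 7:00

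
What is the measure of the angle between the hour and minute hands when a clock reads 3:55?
Hour hand position: 3 x 30 + 55 x 0.5 = 117.5 degrees
Minute hand position: 55 x 6 = 330 degrees
Difference: |117.5 - 330| = 212.5 degrees
Since 212.5 > 180, the smaller angle is 360 - 212.5 = 147.5 degrees

Final answer: 147.5 degrees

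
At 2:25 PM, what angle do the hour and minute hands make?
Hour hand position: 2 x 30 + 25 x 0.5 = 72.5 degrees
Minute hand position: 25 x 6 = 150 degrees
Difference: |72.5 - 150| = 77.5 degrees
The angle between the hands is 77.5 degrees

Final answer: 77.5 degrees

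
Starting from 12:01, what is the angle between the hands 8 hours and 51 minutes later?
First find the time 8 hours and 51 minutes after 12:01.
Total minutes: 12 x 60 + 1 + 8 x 60 + 51 = 1252.
1252 mod 720 = 532 minutes = 8:52.
Now compute the angle at 8:52:
Hour hand: 8 x 30 + 52 x 0.5 = 266 degrees
Minute hand: 52 x 6 = 312 degrees
Difference: |266 - 312| = 46 degrees
The angle is 46 degrees

Final answer: 46 degrees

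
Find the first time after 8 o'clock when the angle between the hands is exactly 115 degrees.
At t minutes past 8:00, the hour hand is at 30 x 8 + 0.5t degrees and the minute hand is at 6t degrees.
The smaller angle between them is 115 degrees when |30H - 5.5t| = 115 or |30H - 5.5t| = 245.
With H = 8, solve 30 x 8 - 5.5t = +/- target for each target:
  t = (30 x 8 - 115) / 5.5 = 22.73
  t = (30 x 8 + 115) / 5.5 = 64.55 (outside (0, 60))
  t = (30 x 8 - 245) / 5.5 = -0.91 (outside (0, 60))
  t = (30 x 8 + 245) / 5.5 = 88.18 (outside (0, 60))
Valid solutions in (0, 60): {22.73} minutes.
The first occurrence is t = 22.73 minutes.
The hands form a 115-degree angle at 22.73 minutes past 8:00.

Final answer: 22.73 minutes past 8:00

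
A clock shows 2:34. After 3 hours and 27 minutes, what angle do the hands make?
First find the time 3 hours and 27 minutes after 2:34.
Total minutes: 2 x 60 + 34 + 3 x 60 + 27 = 361.
361 mod 720 = 361 minutes = 6:01.
Now compute the angle at 6:01:
Hour hand: 6 x 30 + 1 x 0.5 = 180.5 degrees
Minute hand: 1 x 6 = 6 degrees
Difference: |180.5 - 6| = 174.5 degrees
The angle is 174.5 degrees

Final answer: 174.5 degrees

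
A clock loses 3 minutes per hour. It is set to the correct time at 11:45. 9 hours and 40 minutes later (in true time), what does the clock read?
For every 60 true minutes, the faulty clock advances 60 - 3 = 57 minutes.
True elapsed: 9 hours and 40 minutes = 580 minutes.
Faulty clock advances: 580 x 57/60 = 551 minutes (drift: 29 minutes behind).
Shown time: 11:45 + 551 minutes = 8:56.

Final answer: 8:56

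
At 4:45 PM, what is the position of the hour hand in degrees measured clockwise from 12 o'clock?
The hour hand moves 30 degrees per hour and 0.5 degrees per minute.
At 4:45: (4) x 30 + 45 x 0.5 = 120 + 22.5 = 142.5 degrees

Final answer: 142.5 degrees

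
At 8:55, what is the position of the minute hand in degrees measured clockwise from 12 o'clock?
The minute hand moves 6 degrees per minute.
At 8:55: 55 x 6 = 330 degrees

Final answer: 330 degrees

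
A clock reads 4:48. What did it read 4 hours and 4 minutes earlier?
Starting time: 4:48 = 288 total minutes past 12:00
Subtracting: 4 hours and 4 minutes = 244 minutes
288 - 244 = 44 minutes
= 44 minutes past 12:00 = 12:44

Final answer: 12:44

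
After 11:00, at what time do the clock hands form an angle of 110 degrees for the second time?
At t minutes past 11:00, the hour hand is at 30 x 11 + 0.5t degrees and the minute hand is at 6t degrees.
The smaller angle between them is 110 degrees when |30H - 5.5t| = 110 or |30H - 5.5t| = 250.
With H = 11, solve 30 x 11 - 5.5t = +/- target for each target:
  t = (30 x 11 - 110) / 5.5 = 40
  t = (30 x 11 + 110) / 5.5 = 80 (outside (0, 60))
  t = (30 x 11 - 250) / 5.5 = 14.55
  t = (30 x 11 + 250) / 5.5 = 105.45 (outside (0, 60))
Valid solutions in (0, 60): {14.55, 40} minutes.
The second occurrence is t = 40 minutes.
The hands form a 110-degree angle at 40 minutes past 11:00.

Final answer: 40 minutes past 11:00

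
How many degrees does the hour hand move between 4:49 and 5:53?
The hour hand moves 0.5 degrees per minute.
Time elapsed: 5:53 - 4:49 = 64 minutes
Angular displacement: 64 x 0.5 = 32 degrees

Final answer: 32 degrees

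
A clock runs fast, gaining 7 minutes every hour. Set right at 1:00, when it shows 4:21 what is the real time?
For every 60 true minutes, the faulty clock advances 67 minutes, so 1 faulty-clock minute corresponds to 60/67 true minutes.
From 1:00 to 4:21 on the faulty dial is 201 minutes.
True elapsed: 201 x 60/67 = 180 minutes = 3 hours.
True time: 1:00 + 3 hours = 4:00.

Final answer: 4:00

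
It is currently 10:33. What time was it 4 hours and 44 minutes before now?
Starting time: 10:33 = 633 total minutes past 12:00
Subtracting: 4 hours and 44 minutes = 284 minutes
633 - 284 = 349 minutes
= 5 hours and 49 minutes past 12:00 = 5:49

Final answer: 5:49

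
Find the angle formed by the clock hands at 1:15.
Hour hand position: 1 x 30 + 15 x 0.5 = 37.5 degrees
Minute hand position: 15 x 6 = 90 degrees
Difference: |37.5 - 90| = 52.5 degrees
The angle between the hands is 52.5 degrees

Final answer: 52.5 degrees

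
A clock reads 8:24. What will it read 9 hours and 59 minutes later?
Starting time: 8:24
Adding 59 minutes to 24 minutes: 24 + 59 = 83 minutes = 1 hour and 23 minutes
Adding 9 hours: 8 + 9 + 1 (carry) = 18 - 12 = 6
Final time: 6:23

Final answer: 6:23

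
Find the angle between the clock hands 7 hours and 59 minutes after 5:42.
First find the time 7 hours and 59 minutes after 5:42.
Total minutes: 5 x 60 + 42 + 7 x 60 + 59 = 821.
821 mod 720 = 101 minutes = 1:41.
Now compute the angle at 1:41:
Hour hand: 1 x 30 + 41 x 0.5 = 50.5 degrees
Minute hand: 41 x 6 = 246 degrees
Difference: |50.5 - 246| = 195.5 degrees
Smaller angle: 360 - 195.5 = 164.5 degrees

Final answer: 164.5 degrees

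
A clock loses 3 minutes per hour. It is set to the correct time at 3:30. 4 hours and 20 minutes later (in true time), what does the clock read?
For every 60 true minutes, the faulty clock advances 60 - 3 = 57 minutes.
True elapsed: 4 hours and 20 minutes = 260 minutes.
Faulty clock advances: 260 x 57/60 = 247 minutes (drift: 13 minutes behind).
Shown time: 3:30 + 247 minutes = 7:37.

Final answer: 7:37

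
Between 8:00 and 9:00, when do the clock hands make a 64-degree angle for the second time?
At t minutes past 8:00, the hour hand is at 30 x 8 + 0.5t degrees and the minute hand is at 6t degrees.
The smaller angle between them is 64 degrees when |30H - 5.5t| = 64 or |30H - 5.5t| = 296.
With H = 8, solve 30 x 8 - 5.5t = +/- target for each target:
  t = (30 x 8 - 64) / 5.5 = 32
  t = (30 x 8 + 64) / 5.5 = 55.27
  t = (30 x 8 - 296) / 5.5 = -10.18 (outside (0, 60))
  t = (30 x 8 + 296) / 5.5 = 97.45 (outside (0, 60))
Valid solutions in (0, 60): {32, 55.27} minutes.
The second occurrence is t = 55.27 minutes.
The hands form a 64-degree angle at 55.27 minutes past 8:00.

Final answer: 55.27 minutes past 8:00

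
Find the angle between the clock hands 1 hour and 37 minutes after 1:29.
First find the time 1 hour and 37 minutes after 1:29.
Total minutes: 1 x 60 + 29 + 1 x 60 + 37 = 186.
186 mod 720 = 186 minutes = 3:06.
Now compute the angle at 3:06:
Hour hand: 3 x 30 + 6 x 0.5 = 93 degrees
Minute hand: 6 x 6 = 36 degrees
Difference: |93 - 36| = 57 degrees
The angle is 57 degrees

Final answer: 57 degrees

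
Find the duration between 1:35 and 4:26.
From 1:35 to 4:26:
(4 x 60 + 26) - (1 x 60 + 35) = 266 - 95 = 171 minutes
= 2 hours and 51 minutes

Final answer: 2 hours and 51 minutes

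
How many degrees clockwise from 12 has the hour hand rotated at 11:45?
The hour hand moves 30 degrees per hour and 0.5 degrees per minute.
At 11:45: (11) x 30 + 45 x 0.5 = 330 + 22.5 = 352.5 degrees

Final answer: 352.5 degrees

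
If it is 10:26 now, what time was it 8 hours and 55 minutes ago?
Starting time: 10:26 = 626 total minutes past 12:00
Subtracting: 8 hours and 55 minutes = 535 minutes
626 - 535 = 91 minutes
= 1 hour and 31 minutes past 12:00 = 1:31

Final answer: 1:31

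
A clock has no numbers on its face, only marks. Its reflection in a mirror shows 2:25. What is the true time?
Reflection across the vertical (12-6) axis maps a hand at angle A degrees to (360 - A) degrees, which sends a reading of T minutes past 12:00 to (720 - T) minutes past 12:00.
Mirror reads 2:25 = 145 minutes past 12:00.
Actual time: (720 - 145) mod 720 = 575 minutes = 9:35.

Final answer: 9:35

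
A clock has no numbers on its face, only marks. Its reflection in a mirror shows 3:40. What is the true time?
Reflection across the vertical (12-6) axis maps a hand at angle A degrees to (360 - A) degrees, which sends a reading of T minutes past 12:00 to (720 - T) minutes past 12:00.
Mirror reads 3:40 = 220 minutes past 12:00.
Actual time: (720 - 220) mod 720 = 500 minutes = 8:20.

Final answer: 8:20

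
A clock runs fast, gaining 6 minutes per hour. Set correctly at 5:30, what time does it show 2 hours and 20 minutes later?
For every 60 true minutes, the faulty clock advances 60 + 6 = 66 minutes.
True elapsed: 2 hours and 20 minutes = 140 minutes.
Faulty clock advances: 140 x 66/60 = 154 minutes (drift: 14 minutes ahead).
Shown time: 5:30 + 154 minutes = 8:04.

Final answer: 8:04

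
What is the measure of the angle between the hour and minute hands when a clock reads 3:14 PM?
Hour hand position: 3 x 30 + 14 x 0.5 = 97 degrees
Minute hand position: 14 x 6 = 84 degrees
Difference: |97 - 84| = 13 degrees
The angle between the hands is 13 degrees

Final answer: 13 degrees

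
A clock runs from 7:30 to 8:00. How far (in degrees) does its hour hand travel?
The hour hand moves 0.5 degrees per minute.
Time elapsed: 8:00 - 7:30 = 30 minutes
Angular displacement: 30 x 0.5 = 15 degrees

Final answer: 15 degrees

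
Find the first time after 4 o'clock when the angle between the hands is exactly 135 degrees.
At t minutes past 4:00, the hour hand is at 30 x 4 + 0.5t degrees and the minute hand is at 6t degrees.
The smaller angle between them is 135 degrees when |30H - 5.5t| = 135 or |30H - 5.5t| = 225.
With H = 4, solve 30 x 4 - 5.5t = +/- target for each target:
  t = (30 x 4 - 135) / 5.5 = -2.73 (outside (0, 60))
  t = (30 x 4 + 135) / 5.5 = 46.36
  t = (30 x 4 - 225) / 5.5 = -19.09 (outside (0, 60))
  t = (30 x 4 + 225) / 5.5 = 62.73 (outside (0, 60))
Valid solutions in (0, 60): {46.36} minutes.
The first occurrence is t = 46.36 minutes.
The hands form a 135-degree angle at 46.36 minutes past 4:00.

Final answer: 46.36 minutes past 4:00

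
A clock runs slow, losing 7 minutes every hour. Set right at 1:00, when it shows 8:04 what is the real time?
For every 60 true minutes, the faulty clock advances 53 minutes, so 1 faulty-clock minute corresponds to 60/53 true minutes.
From 1:00 to 8:04 on the faulty dial is 424 minutes.
True elapsed: 424 x 60/53 = 480 minutes = 8 hours.
True time: 1:00 + 8 hours = 9:00.

Final answer: 9:00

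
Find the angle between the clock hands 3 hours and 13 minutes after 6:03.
First find the time 3 hours and 13 minutes after 6:03.
Total minutes: 6 x 60 + 3 + 3 x 60 + 13 = 556.
556 mod 720 = 556 minutes = 9:16.
Now compute the angle at 9:16:
Hour hand: 9 x 30 + 16 x 0.5 = 278 degrees
Minute hand: 16 x 6 = 96 degrees
Difference: |278 - 96| = 182 degrees
Smaller angle: 360 - 182 = 178 degrees

Final answer: 178 degrees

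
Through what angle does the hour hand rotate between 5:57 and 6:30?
The hour hand moves 0.5 degrees per minute.
Time elapsed: 6:30 - 5:57 = 33 minutes
Angular displacement: 33 x 0.5 = 16.5 degrees

Final answer: 16.5 degrees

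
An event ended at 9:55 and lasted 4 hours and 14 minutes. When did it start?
Starting time: 9:55 = 595 total minutes past 12:00
Subtracting: 4 hours and 14 minutes = 254 minutes
595 - 254 = 341 minutes
= 5 hours and 41 minutes past 12:00 = 5:41

Final answer: 5:41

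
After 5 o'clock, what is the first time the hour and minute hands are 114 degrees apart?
At t minutes past 5:00, the hour hand is at 30 x 5 + 0.5t degrees and the minute hand is at 6t degrees.
The smaller angle between them is 114 degrees when |30H - 5.5t| = 114 or |30H - 5.5t| = 246.
With H = 5, solve 30 x 5 - 5.5t = +/- target for each target:
  t = (30 x 5 - 114) / 5.5 = 6.55
  t = (30 x 5 + 114) / 5.5 = 48
  t = (30 x 5 - 246) / 5.5 = -17.45 (outside (0, 60))
  t = (30 x 5 + 246) / 5.5 = 72 (outside (0, 60))
Valid solutions in (0, 60): {6.55, 48} minutes.
The first occurrence is t = 6.55 minutes.
The hands form a 114-degree angle at 6.55 minutes past 5:00.

Final answer: 6.55 minutes past 5:00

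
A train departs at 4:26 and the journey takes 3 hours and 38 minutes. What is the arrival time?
Starting time: 4:26
Adding 38 minutes to 26 minutes: 26 + 38 = 64 minutes = 1 hour and 4 minutes
Adding 3 hours: 4 + 3 + 1 (carry) = 8
Final time: 8:04

Final answer: 8:04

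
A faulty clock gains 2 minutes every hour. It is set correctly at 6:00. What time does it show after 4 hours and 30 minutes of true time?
For every 60 true minutes, the faulty clock advances 60 + 2 = 62 minutes.
True elapsed: 4 hours and 30 minutes = 270 minutes.
Faulty clock advances: 270 x 62/60 = 279 minutes (drift: 9 minutes ahead).
Shown time: 6:00 + 279 minutes = 10:39.

Final answer: 10:39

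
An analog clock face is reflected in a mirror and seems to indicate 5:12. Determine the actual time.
Reflection across the vertical (12-6) axis maps a hand at angle A degrees to (360 - A) degrees, which sends a reading of T minutes past 12:00 to (720 - T) minutes past 12:00.
Mirror reads 5:12 = 312 minutes past 12:00.
Actual time: (720 - 312) mod 720 = 408 minutes = 6:48.

Final answer: 6:48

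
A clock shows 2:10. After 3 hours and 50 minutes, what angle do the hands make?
First find the time 3 hours and 50 minutes after 2:10.
Total minutes: 2 x 60 + 10 + 3 x 60 + 50 = 360.
360 mod 720 = 360 minutes = 6:00.
Now compute the angle at 6:00:
Hour hand: 6 x 30 + 0 x 0.5 = 180 degrees
Minute hand: 0 x 6 = 0 degrees
Difference: |180 - 0| = 180 degrees
The angle is 180 degrees

Final answer: 180 degrees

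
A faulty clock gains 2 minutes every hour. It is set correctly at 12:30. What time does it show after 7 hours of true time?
For every 60 true minutes, the faulty clock advances 60 + 2 = 62 minutes.
True elapsed: 7 hours = 420 minutes.
Faulty clock advances: 420 x 62/60 = 434 minutes (drift: 14 minutes ahead).
Shown time: 12:30 + 434 minutes = 7:44.

Final answer: 7:44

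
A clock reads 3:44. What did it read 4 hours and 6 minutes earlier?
Starting time: 3:44 = 224 total minutes past 12:00
Subtracting: 4 hours and 6 minutes = 246 minutes
224 - 246 = -22 (negative, add 12 hours = 720) = 698 minutes
= 11 hours and 38 minutes past 12:00 = 11:38

Final answer: 11:38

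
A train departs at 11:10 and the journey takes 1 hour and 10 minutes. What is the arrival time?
Starting time: 11:10
Adding 10 minutes to 10 minutes: 10 + 10 = 20 minutes
Adding 1 hour: 11 + 1 = 12
Final time: 12:20

Final answer: 12:20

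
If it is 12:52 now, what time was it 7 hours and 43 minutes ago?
Starting time: 12:52 = 52 total minutes past 12:00
Subtracting: 7 hours and 43 minutes = 463 minutes
52 - 463 = -411 (negative, add 12 hours = 720) = 309 minutes
= 5 hours and 9 minutes past 12:00 = 5:09

Final answer: 5:09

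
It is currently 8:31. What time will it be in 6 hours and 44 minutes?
Starting time: 8:31
Adding 44 minutes to 31 minutes: 31 + 44 = 75 minutes = 1 hour and 15 minutes
Adding 6 hours: 8 + 6 + 1 (carry) = 15 - 12 = 3
Final time: 3:15

Final answer: 3:15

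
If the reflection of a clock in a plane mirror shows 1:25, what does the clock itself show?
Reflection across the vertical (12-6) axis maps a hand at angle A degrees to (360 - A) degrees, which sends a reading of T minutes past 12:00 to (720 - T) minutes past 12:00.
Mirror reads 1:25 = 85 minutes past 12:00.
Actual time: (720 - 85) mod 720 = 635 minutes = 10:35.

Final answer: 10:35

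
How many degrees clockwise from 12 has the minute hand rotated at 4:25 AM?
The minute hand moves 6 degrees per minute.
At 4:25: 25 x 6 = 150 degrees

Final answer: 150 degrees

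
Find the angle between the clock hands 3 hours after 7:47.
First find the time 3 hours after 7:47.
Total minutes: 7 x 60 + 47 + 3 x 60 + 0 = 647.
647 mod 720 = 647 minutes = 10:47.
Now compute the angle at 10:47:
Hour hand: 10 x 30 + 47 x 0.5 = 323.5 degrees
Minute hand: 47 x 6 = 282 degrees
Difference: |323.5 - 282| = 41.5 degrees
The angle is 41.5 degrees

Final answer: 41.5 degrees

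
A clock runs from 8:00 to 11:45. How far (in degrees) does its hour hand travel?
The hour hand moves 0.5 degrees per minute.
Time elapsed: 11:45 - 8:00 = 225 minutes
Angular displacement: 225 x 0.5 = 112.5 degrees

Final answer: 112.5 degrees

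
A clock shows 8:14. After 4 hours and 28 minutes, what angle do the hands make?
First find the time 4 hours and 28 minutes after 8:14.
Total minutes: 8 x 60 + 14 + 4 x 60 + 28 = 762.
762 mod 720 = 42 minutes = 12:42.
Now compute the angle at 12:42:
Hour hand: 0 x 30 + 42 x 0.5 = 21 degrees
Minute hand: 42 x 6 = 252 degrees
Difference: |21 - 252| = 231 degrees
Smaller angle: 360 - 231 = 129 degrees

Final answer: 129 degrees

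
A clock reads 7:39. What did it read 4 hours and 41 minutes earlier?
Starting time: 7:39 = 459 total minutes past 12:00
Subtracting: 4 hours and 41 minutes = 281 minutes
459 - 281 = 178 minutes
= 2 hours and 58 minutes past 12:00 = 2:58

Final answer: 2:58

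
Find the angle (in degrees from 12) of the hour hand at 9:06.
The hour hand moves 30 degrees per hour and 0.5 degrees per minute.
At 9:06: (9) x 30 + 6 x 0.5 = 270 + 3 = 273 degrees

Final answer: 273 degrees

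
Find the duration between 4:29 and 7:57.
From 4:29 to 7:57:
(7 x 60 + 57) - (4 x 60 + 29) = 477 - 269 = 208 minutes
= 3 hours and 28 minutes

Final answer: 3 hours and 28 minutes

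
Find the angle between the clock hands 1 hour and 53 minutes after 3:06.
First find the time 1 hour and 53 minutes after 3:06.
Total minutes: 3 x 60 + 6 + 1 x 60 + 53 = 299.
299 mod 720 = 299 minutes = 4:59.
Now compute the angle at 4:59:
Hour hand: 4 x 30 + 59 x 0.5 = 149.5 degrees
Minute hand: 59 x 6 = 354 degrees
Difference: |149.5 - 354| = 204.5 degrees
Smaller angle: 360 - 204.5 = 155.5 degrees

Final answer: 155.5 degrees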